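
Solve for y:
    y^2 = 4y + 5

y = -1 or y = 5

Bring every term to one side: y^2 - 4y - 5 = 0.
Factor: (y - 5)(y + 1) = 0.
So y = 5 or y = -1.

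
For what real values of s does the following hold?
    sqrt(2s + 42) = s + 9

Square both sides: 2s + 42 = (s + 9)^2.
Expand and rearrange: s^2 + 16s + 39 = 0.
Solving gives s = -3 or s = -13.
Check each candidate in the original equation:
  s = -3: sqrt(36) = 6, while s + 9 = 6 — valid.
  s = -13: sqrt(16) = 4, while s + 9 = -4 — extraneous.

s = -3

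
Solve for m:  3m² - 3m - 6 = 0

Factor: 3(m + 1)(m - 2) = 0.
So m = -1 or m = 2.

m = -1 or m = 2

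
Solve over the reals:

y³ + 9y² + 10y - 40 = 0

y = -6.5311 or y = -4 or y = 1.5311

Possible rational roots are divisors of -40. Testing y = -4 gives 0, so (y + 4) is a factor.
Divide: y³ + 9y² + 10y - 40 = (y + 4)(y² + 5y - 10).
Apply the quadratic formula to y² + 5y - 10 = 0: y = (-5 ± √65)/2, i.e. y ≈ 1.5311 or y ≈ -6.5311.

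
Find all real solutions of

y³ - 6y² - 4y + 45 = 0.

y = -2.5414 or y = 3.5414 or y = 5

Possible rational roots are divisors of 45. Testing y = 5 gives 0, so (y - 5) is a factor.
Divide: y³ - 6y² - 4y + 45 = (y - 5)(y² - y - 9).
Apply the quadratic formula to y² - y - 9 = 0: y = (1 ± √37)/2, i.e. y ≈ 3.5414 or y ≈ -2.5414.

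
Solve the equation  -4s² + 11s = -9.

s = -0.6599 or s = 3.4099

Rearrange to standard form: -4s² + 11s + 9 = 0.
Discriminant: (11)² − 4·(-4)·9 = 265.
Quadratic formula: s = (-11 ± √265) / (-8).
So s = 11/8 - √(265)/8 ≈ -0.6599 or s = 11/8 + √(265)/8 ≈ 3.4099.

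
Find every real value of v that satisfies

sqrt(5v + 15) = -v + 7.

v = 2

Square both sides: 5v + 15 = (-v + 7)^2.
Expand and rearrange: v^2 - 19v + 34 = 0.
Solving gives v = 17 or v = 2.
Check each candidate in the original equation:
  v = 17: sqrt(100) = 10, while -v + 7 = -10 — extraneous.
  v = 2: sqrt(25) = 5, while -v + 7 = 5 — valid.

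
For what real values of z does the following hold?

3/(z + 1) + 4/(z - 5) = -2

z = -3 or z = 3.5

Multiply both sides by (z + 1)(z - 5):
3(z - 5) + 4(z + 1) = -2(z + 1)(z - 5).
Expand and collect terms: -2z^2 + z + 21 = 0.
Factor or apply the quadratic formula: z = -3 or z = 3.5.
Neither value makes a denominator zero (z != -1, z != 5), so both are valid.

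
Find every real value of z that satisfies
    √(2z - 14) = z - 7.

z = 7 or z = 9

Square both sides: 2z - 14 = (z - 7)².
Expand and rearrange: z² - 16z + 63 = 0.
Solving gives z = 9 or z = 7.
Check each candidate in the original equation:
  z = 9: √(4) = 2, while z - 7 = 2 — valid.
  z = 7: √(0) = 0, while z - 7 = 0 — valid.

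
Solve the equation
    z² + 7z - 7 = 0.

Discriminant: (7)² − 4·1·(-7) = 77.
Quadratic formula: z = (-7 ± √77) / 2.
So z = -7/2 + √(77)/2 ≈ 0.8875 or z = -√(77)/2 - 7/2 ≈ -7.8875.

z = -7.8875 or z = 0.8875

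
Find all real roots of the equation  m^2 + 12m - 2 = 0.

m = -12.1644 or m = 0.1644

Discriminant: (12)^2 - 4*1*(-2) = 152.
Quadratic formula: m = (-12 +/- sqrt(152)) / 2.
So m = -6 + sqrt(38) ~= 0.1644 or m = -sqrt(38) - 6 ~= -12.1644.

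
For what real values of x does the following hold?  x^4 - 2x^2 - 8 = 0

Let u = x^2. The equation becomes u^2 - 2u - 8 = 0.
Factor: (u - 4)(u + 2) = 0, so u = 4 or u = -2.
x^2 = 4 gives x = +/-2.
x^2 = -2 < 0 has no real solution.

x = -2 or x = 2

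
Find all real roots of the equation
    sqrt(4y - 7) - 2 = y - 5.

Isolate the radical: sqrt(4y - 7) = y - 3.
Square both sides: 4y - 7 = (y - 3)^2.
Expand and rearrange: y^2 - 10y + 16 = 0.
Solving gives y = 8 or y = 2.
Check each candidate in the original equation:
  y = 8: sqrt(25) = 5, while y - 3 = 5 — valid.
  y = 2: sqrt(1) = 1, while y - 3 = -1 — extraneous.

y = 8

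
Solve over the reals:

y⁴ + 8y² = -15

Let u = y². The equation becomes u² + 8u + 15 = 0.
Factor: (u + 3)(u + 5) = 0, so u = -3 or u = -5.
y² = -3 < 0 has no real solution.
y² = -5 < 0 has no real solution.

No real solutions.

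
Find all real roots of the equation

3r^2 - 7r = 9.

Rearrange to standard form: 3r^2 - 7r - 9 = 0.
Discriminant: (-7)^2 - 4*3*(-9) = 157.
Quadratic formula: r = (7 +/- sqrt(157)) / 6.
So r = 7/6 + sqrt(157)/6 ~= 3.255 or r = 7/6 - sqrt(157)/6 ~= -0.9217.

r = -0.9217 or r = 3.255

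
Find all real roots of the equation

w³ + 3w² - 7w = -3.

w = -4.6458 or w = 0.6458 or w = 1

Rearrange: w³ + 3w² - 7w + 3 = 0.
Possible rational roots are divisors of 3. Testing w = 1 gives 0, so (w - 1) is a factor.
Divide: w³ + 3w² - 7w + 3 = (w - 1)(w² + 4w - 3).
Apply the quadratic formula to w² + 4w - 3 = 0: w = (-4 ± √28)/2, i.e. w ≈ 0.6458 or w ≈ -4.6458.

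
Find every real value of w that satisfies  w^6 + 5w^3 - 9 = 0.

w = -1.8571 or w = 1.1201

Let u = w^3. The equation becomes u^2 + 5u - 9 = 0.
By the quadratic formula, u = -5/2 + sqrt(61)/2 or u = -sqrt(61)/2 - 5/2.
w^3 = -5/2 + sqrt(61)/2 gives w = (-5/2 + sqrt(61)/2)^(1/3) ~= 1.1201.
w^3 = -sqrt(61)/2 - 5/2 gives w = -(5/2 + sqrt(61)/2)^(1/3) ~= -1.8571.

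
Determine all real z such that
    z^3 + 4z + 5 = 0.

z = -1

Possible rational roots are divisors of 5. Testing z = -1 gives 0, so (z + 1) is a factor.
Divide: z^3 + 4z + 5 = (z + 1)(z^2 - z + 5).
The quadratic z^2 - z + 5 has discriminant -19 < 0, so no further real roots.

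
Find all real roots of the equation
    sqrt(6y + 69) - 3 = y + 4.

y = 2

Isolate the radical: sqrt(6y + 69) = y + 7.
Square both sides: 6y + 69 = (y + 7)^2.
Expand and rearrange: y^2 + 8y - 20 = 0.
Solving gives y = 2 or y = -10.
Check each candidate in the original equation:
  y = 2: sqrt(81) = 9, while y + 7 = 9 — valid.
  y = -10: sqrt(9) = 3, while y + 7 = -3 — extraneous.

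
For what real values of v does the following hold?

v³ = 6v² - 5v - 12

v = -1 or v = 3 or v = 4

Rearrange: v³ - 6v² + 5v + 12 = 0.
Possible rational roots are divisors of 12. Testing v = 3 gives 0, so (v - 3) is a factor.
Divide: v³ - 6v² + 5v + 12 = (v - 3)(v² - 3v - 4).
Factor the quadratic: v = 4 or v = -1.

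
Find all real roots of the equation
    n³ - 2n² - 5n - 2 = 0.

Possible rational roots are divisors of -2. Testing n = -1 gives 0, so (n + 1) is a factor.
Divide: n³ - 2n² - 5n - 2 = (n + 1)(n² - 3n - 2).
Apply the quadratic formula to n² - 3n - 2 = 0: n = (3 ± √17)/2, i.e. n ≈ 3.5616 or n ≈ -0.5616.

n = -1 or n = -0.5616 or n = 3.5616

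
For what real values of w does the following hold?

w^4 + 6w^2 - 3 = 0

Let u = w^2. The equation becomes u^2 + 6u - 3 = 0.
By the quadratic formula, u = -3 + 2*sqrt(3) or u = -2*sqrt(3) - 3.
w^2 = -3 + 2*sqrt(3) gives w = +/-sqrt(-3 + 2*sqrt(3)) ~= +/-0.6813.
w^2 = -2*sqrt(3) - 3 < 0 has no real solution.

w = -0.6813 or w = 0.6813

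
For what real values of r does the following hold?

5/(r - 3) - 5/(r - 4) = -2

Multiply both sides by (r - 3)(r - 4):
5(r - 4) - 5(r - 3) = -2(r - 3)(r - 4).
Expand and collect terms: -2r² + 14r - 19 = 0.
By the quadratic formula, r = (-14 ± √44) / -4, so r ≈ 1.8417 or r ≈ 5.1583.
Neither value makes a denominator zero (r ≠ 3, r ≠ 4), so both are valid.

r = 1.8417 or r = 5.1583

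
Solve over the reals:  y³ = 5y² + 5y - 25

y = -2.2361 or y = 2.2361 or y = 5

Rearrange: y³ - 5y² - 5y + 25 = 0.
Possible rational roots are divisors of 25. Testing y = 5 gives 0, so (y - 5) is a factor.
Divide: y³ - 5y² - 5y + 25 = (y - 5)(y² - 5).
Apply the quadratic formula to y² - 5 = 0: y = (0 ± √20)/2, i.e. y ≈ 2.2361 or y ≈ -2.2361.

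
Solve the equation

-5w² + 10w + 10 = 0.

w = -0.7321 or w = 2.7321

Discriminant: (10)² − 4·(-5)·10 = 300.
Quadratic formula: w = (-10 ± √300) / (-10).
So w = 1 - √(3) ≈ -0.7321 or w = 1 + √(3) ≈ 2.7321.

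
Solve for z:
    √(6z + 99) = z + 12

Square both sides: 6z + 99 = (z + 12)².
Expand and rearrange: z² + 18z + 45 = 0.
Solving gives z = -3 or z = -15.
Check each candidate in the original equation:
  z = -3: √(81) = 9, while z + 12 = 9 — valid.
  z = -15: √(9) = 3, while z + 12 = -3 — extraneous.

z = -3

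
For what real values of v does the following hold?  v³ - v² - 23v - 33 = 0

v = -3 or v = -1.873 or v = 5.873

Possible rational roots are divisors of -33. Testing v = -3 gives 0, so (v + 3) is a factor.
Divide: v³ - v² - 23v - 33 = (v + 3)(v² - 4v - 11).
Apply the quadratic formula to v² - 4v - 11 = 0: v = (4 ± √60)/2, i.e. v ≈ 5.873 or v ≈ -1.873.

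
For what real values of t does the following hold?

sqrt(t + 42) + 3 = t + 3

t = 7

Isolate the radical: sqrt(t + 42) = t.
Square both sides: t + 42 = (t)^2.
Expand and rearrange: t^2 - t - 42 = 0.
Solving gives t = 7 or t = -6.
Check each candidate in the original equation:
  t = 7: sqrt(49) = 7, while t = 7 — valid.
  t = -6: sqrt(36) = 6, while t = -6 — extraneous.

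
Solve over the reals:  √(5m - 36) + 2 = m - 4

m = 8 or m = 9

Isolate the radical: √(5m - 36) = m - 6.
Square both sides: 5m - 36 = (m - 6)².
Expand and rearrange: m² - 17m + 72 = 0.
Solving gives m = 9 or m = 8.
Check each candidate in the original equation:
  m = 9: √(9) = 3, while m - 6 = 3 — valid.
  m = 8: √(4) = 2, while m - 6 = 2 — valid.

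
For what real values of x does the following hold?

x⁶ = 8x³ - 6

Let u = x³. The equation becomes u² - 8u + 6 = 0.
By the quadratic formula, u = √(10) + 4 or u = 4 - √(10).
x³ = √(10) + 4 gives x = ∛(√(10) + 4) ≈ 1.9276.
x³ = 4 - √(10) gives x = ∛(4 - √(10)) ≈ 0.9427.

x = 0.9427 or x = 1.9276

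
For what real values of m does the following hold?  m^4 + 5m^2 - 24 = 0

Let u = m^2. The equation becomes u^2 + 5u - 24 = 0.
Factor: (u + 8)(u - 3) = 0, so u = -8 or u = 3.
m^2 = -8 < 0 has no real solution.
m^2 = 3 gives m = +/-sqrt(3) ~= +/-1.7321.

m = -1.7321 or m = 1.7321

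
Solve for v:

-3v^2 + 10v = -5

v = -0.4415 or v = 3.7749

Rearrange to standard form: -3v^2 + 10v + 5 = 0.
Discriminant: (10)^2 - 4*(-3)*5 = 160.
Quadratic formula: v = (-10 +/- sqrt(160)) / (-6).
So v = 5/3 - 2*sqrt(10)/3 ~= -0.4415 or v = 5/3 + 2*sqrt(10)/3 ~= 3.7749.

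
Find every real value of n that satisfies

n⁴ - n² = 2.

n = -1.4142 or n = 1.4142

Let u = n². The equation becomes u² - u - 2 = 0.
Factor: (u - 2)(u + 1) = 0, so u = 2 or u = -1.
n² = 2 gives n = ±√(2) ≈ ±1.4142.
n² = -1 < 0 has no real solution.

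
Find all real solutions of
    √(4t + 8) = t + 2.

t = -2 or t = 2

Square both sides: 4t + 8 = (t + 2)².
Expand and rearrange: t² - 4 = 0.
Solving gives t = 2 or t = -2.
Check each candidate in the original equation:
  t = 2: √(16) = 4, while t + 2 = 4 — valid.
  t = -2: √(0) = 0, while t + 2 = 0 — valid.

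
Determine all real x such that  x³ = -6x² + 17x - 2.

x = -8.1231 or x = 0.1231 or x = 2

Rearrange: x³ + 6x² - 17x + 2 = 0.
Possible rational roots are divisors of 2. Testing x = 2 gives 0, so (x - 2) is a factor.
Divide: x³ + 6x² - 17x + 2 = (x - 2)(x² + 8x - 1).
Apply the quadratic formula to x² + 8x - 1 = 0: x = (-8 ± √68)/2, i.e. x ≈ 0.1231 or x ≈ -8.1231.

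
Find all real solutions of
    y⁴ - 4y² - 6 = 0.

y = -2.2721 or y = 2.2721

Let u = y². The equation becomes u² - 4u - 6 = 0.
By the quadratic formula, u = 2 + √(10) or u = 2 - √(10).
y² = 2 + √(10) gives y = ±√(2 + √(10)) ≈ ±2.2721.
y² = 2 - √(10) < 0 has no real solution.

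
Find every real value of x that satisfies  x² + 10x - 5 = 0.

Discriminant: (10)² − 4·1·(-5) = 120.
Quadratic formula: x = (-10 ± √120) / 2.
So x = -5 + √(30) ≈ 0.4772 or x = -√(30) - 5 ≈ -10.4772.

x = -10.4772 or x = 0.4772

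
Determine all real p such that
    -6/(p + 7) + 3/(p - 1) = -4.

Multiply both sides by (p + 7)(p - 1):
-6(p - 1) + 3(p + 7) = -4(p + 7)(p - 1).
Expand and collect terms: -4p^2 - 21p + 1 = 0.
By the quadratic formula, p = (21 +/- sqrt(457)) / -8, so p ~= -5.2972 or p ~= 0.0472.
Neither value makes a denominator zero (p != -7, p != 1), so both are valid.

p = -5.2972 or p = 0.0472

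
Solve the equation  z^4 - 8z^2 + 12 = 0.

z = -2.4495 or z = -1.4142 or z = 1.4142 or z = 2.4495

Let u = z^2. The equation becomes u^2 - 8u + 12 = 0.
Factor: (u - 6)(u - 2) = 0, so u = 6 or u = 2.
z^2 = 6 gives z = +/-sqrt(6) ~= +/-2.4495.
z^2 = 2 gives z = +/-sqrt(2) ~= +/-1.4142.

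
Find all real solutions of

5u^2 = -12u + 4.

u = -2.6967 or u = 0.2967

Rearrange to standard form: 5u^2 + 12u - 4 = 0.
Discriminant: (12)^2 - 4*5*(-4) = 224.
Quadratic formula: u = (-12 +/- sqrt(224)) / 10.
So u = -6/5 + 2*sqrt(14)/5 ~= 0.2967 or u = -2*sqrt(14)/5 - 6/5 ~= -2.6967.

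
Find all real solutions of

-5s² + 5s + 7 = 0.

s = -0.7845 or s = 1.7845

Discriminant: (5)² − 4·(-5)·7 = 165.
Quadratic formula: s = (-5 ± √165) / (-10).
So s = 1/2 - √(165)/10 ≈ -0.7845 or s = 1/2 + √(165)/10 ≈ 1.7845.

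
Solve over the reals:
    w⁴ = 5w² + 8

Let u = w². The equation becomes u² - 5u - 8 = 0.
By the quadratic formula, u = 5/2 + √(57)/2 or u = 5/2 - √(57)/2.
w² = 5/2 + √(57)/2 gives w = ±√(5/2 + √(57)/2) ≈ ±2.505.
w² = 5/2 - √(57)/2 < 0 has no real solution.

w = -2.505 or w = 2.505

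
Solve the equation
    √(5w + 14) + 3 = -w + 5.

Isolate the radical: √(5w + 14) = -w + 2.
Square both sides: 5w + 14 = (-w + 2)².
Expand and rearrange: w² - 9w - 10 = 0.
Solving gives w = 10 or w = -1.
Check each candidate in the original equation:
  w = 10: √(64) = 8, while -w + 2 = -8 — extraneous.
  w = -1: √(9) = 3, while -w + 2 = 3 — valid.

w = -1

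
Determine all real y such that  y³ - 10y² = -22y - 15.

Rearrange: y³ - 10y² + 22y + 15 = 0.
Possible rational roots are divisors of 15. Testing y = 5 gives 0, so (y - 5) is a factor.
Divide: y³ - 10y² + 22y + 15 = (y - 5)(y² - 5y - 3).
Apply the quadratic formula to y² - 5y - 3 = 0: y = (5 ± √37)/2, i.e. y ≈ 5.5414 or y ≈ -0.5414.

y = -0.5414 or y = 5 or y = 5.5414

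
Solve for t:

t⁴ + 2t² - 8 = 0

t = -1.4142 or t = 1.4142

Let u = t². The equation becomes u² + 2u - 8 = 0.
Factor: (u + 4)(u - 2) = 0, so u = -4 or u = 2.
t² = -4 < 0 has no real solution.
t² = 2 gives t = ±√(2) ≈ ±1.4142.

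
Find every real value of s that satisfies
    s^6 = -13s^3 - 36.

Let u = s^3. The equation becomes u^2 + 13u + 36 = 0.
Factor: (u + 4)(u + 9) = 0, so u = -4 or u = -9.
s^3 = -4 gives s = -(4)^(1/3) ~= -1.5874.
s^3 = -9 gives s = -(9)^(1/3) ~= -2.0801.

s = -2.0801 or s = -1.5874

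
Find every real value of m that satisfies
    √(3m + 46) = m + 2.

m = 6

Square both sides: 3m + 46 = (m + 2)².
Expand and rearrange: m² + m - 42 = 0.
Solving gives m = 6 or m = -7.
Check each candidate in the original equation:
  m = 6: √(64) = 8, while m + 2 = 8 — valid.
  m = -7: √(25) = 5, while m + 2 = -5 — extraneous.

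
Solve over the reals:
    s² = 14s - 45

s = 5 or s = 9

Bring every term to one side: s² - 14s + 45 = 0.
Factor: (s - 9)(s - 5) = 0.
So s = 9 or s = 5.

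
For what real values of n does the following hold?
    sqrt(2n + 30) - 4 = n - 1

Isolate the radical: sqrt(2n + 30) = n + 3.
Square both sides: 2n + 30 = (n + 3)^2.
Expand and rearrange: n^2 + 4n - 21 = 0.
Solving gives n = 3 or n = -7.
Check each candidate in the original equation:
  n = 3: sqrt(36) = 6, while n + 3 = 6 — valid.
  n = -7: sqrt(16) = 4, while n + 3 = -4 — extraneous.

n = 3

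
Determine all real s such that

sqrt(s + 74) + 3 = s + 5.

s = 7

Isolate the radical: sqrt(s + 74) = s + 2.
Square both sides: s + 74 = (s + 2)^2.
Expand and rearrange: s^2 + 3s - 70 = 0.
Solving gives s = 7 or s = -10.
Check each candidate in the original equation:
  s = 7: sqrt(81) = 9, while s + 2 = 9 — valid.
  s = -10: sqrt(64) = 8, while s + 2 = -8 — extraneous.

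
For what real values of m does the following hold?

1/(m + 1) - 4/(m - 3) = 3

Multiply both sides by (m + 1)(m - 3):
(m - 3) - 4(m + 1) = 3(m + 1)(m - 3).
Expand and collect terms: 3m^2 - 3m - 2 = 0.
By the quadratic formula, m = (3 +/- sqrt(33)) / 6, so m ~= 1.4574 or m ~= -0.4574.
Neither value makes a denominator zero (m != -1, m != 3), so both are valid.

m = -0.4574 or m = 1.4574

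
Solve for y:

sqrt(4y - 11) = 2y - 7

y = 5

Square both sides: 4y - 11 = (2y - 7)^2.
Expand and rearrange: 4y^2 - 32y + 60 = 0.
Solving gives y = 5 or y = 3.
Check each candidate in the original equation:
  y = 5: sqrt(9) = 3, while 2y - 7 = 3 — valid.
  y = 3: sqrt(1) = 1, while 2y - 7 = -1 — extraneous.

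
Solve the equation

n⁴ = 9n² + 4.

Let u = n². The equation becomes u² - 9u - 4 = 0.
By the quadratic formula, u = 9/2 + √(97)/2 or u = 9/2 - √(97)/2.
n² = 9/2 + √(97)/2 gives n = ±√(9/2 + √(97)/2) ≈ ±3.0699.
n² = 9/2 - √(97)/2 < 0 has no real solution.

n = -3.0699 or n = 3.0699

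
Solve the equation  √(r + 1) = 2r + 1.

Square both sides: r + 1 = (2r + 1)².
Expand and rearrange: 4r² + 3r = 0.
Solving gives r = 0 or r = -0.75.
Check each candidate in the original equation:
  r = 0: √(1) = 1, while 2r + 1 = 1 — valid.
  r = -0.75: √(0.25) = 0.5, while 2r + 1 = -0.5 — extraneous.

r = 0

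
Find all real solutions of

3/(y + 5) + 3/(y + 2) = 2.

y = -4.1213 or y = 0.1213

Multiply both sides by (y + 5)(y + 2):
3(y + 2) + 3(y + 5) = 2(y + 5)(y + 2).
Expand and collect terms: 2y² + 8y - 1 = 0.
By the quadratic formula, y = (-8 ± √72) / 4, so y ≈ 0.1213 or y ≈ -4.1213.
Neither value makes a denominator zero (y ≠ -5, y ≠ -2), so both are valid.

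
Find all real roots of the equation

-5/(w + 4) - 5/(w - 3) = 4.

w = -5.4665 or w = 1.9665

Multiply both sides by (w + 4)(w - 3):
-5(w - 3) - 5(w + 4) = 4(w + 4)(w - 3).
Expand and collect terms: 4w^2 + 14w - 43 = 0.
By the quadratic formula, w = (-14 +/- sqrt(884)) / 8, so w ~= 1.9665 or w ~= -5.4665.
Neither value makes a denominator zero (w != -4, w != 3), so both are valid.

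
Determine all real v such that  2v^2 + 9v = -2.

v = -4.2656 or v = -0.2344

Rearrange to standard form: 2v^2 + 9v + 2 = 0.
Discriminant: (9)^2 - 4*2*2 = 65.
Quadratic formula: v = (-9 +/- sqrt(65)) / 4.
So v = -9/4 + sqrt(65)/4 ~= -0.2344 or v = -9/4 - sqrt(65)/4 ~= -4.2656.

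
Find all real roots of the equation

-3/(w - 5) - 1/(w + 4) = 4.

Multiply both sides by (w - 5)(w + 4):
-3(w + 4) - (w - 5) = 4(w - 5)(w + 4).
Expand and collect terms: 4w^2 - 73 = 0.
By the quadratic formula, w = (0 +/- sqrt(1168)) / 8, so w ~= 4.272 or w ~= -4.272.
Neither value makes a denominator zero (w != 5, w != -4), so both are valid.

w = -4.272 or w = 4.272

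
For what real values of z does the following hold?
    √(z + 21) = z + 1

Square both sides: z + 21 = (z + 1)².
Expand and rearrange: z² + z - 20 = 0.
Solving gives z = 4 or z = -5.
Check each candidate in the original equation:
  z = 4: √(25) = 5, while z + 1 = 5 — valid.
  z = -5: √(16) = 4, while z + 1 = -4 — extraneous.

z = 4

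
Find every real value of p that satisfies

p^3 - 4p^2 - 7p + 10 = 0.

p = -2 or p = 1 or p = 5

Possible rational roots are divisors of 10. Testing p = 1 gives 0, so (p - 1) is a factor.
Divide: p^3 - 4p^2 - 7p + 10 = (p - 1)(p^2 - 3p - 10).
Factor the quadratic: p = 5 or p = -2.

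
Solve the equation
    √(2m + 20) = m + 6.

Square both sides: 2m + 20 = (m + 6)².
Expand and rearrange: m² + 10m + 16 = 0.
Solving gives m = -2 or m = -8.
Check each candidate in the original equation:
  m = -2: √(16) = 4, while m + 6 = 4 — valid.
  m = -8: √(4) = 2, while m + 6 = -2 — extraneous.

m = -2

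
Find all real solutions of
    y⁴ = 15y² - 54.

Let u = y². The equation becomes u² - 15u + 54 = 0.
Factor: (u - 9)(u - 6) = 0, so u = 9 or u = 6.
y² = 9 gives y = ±3.
y² = 6 gives y = ±√(6) ≈ ±2.4495.

y = -3 or y = -2.4495 or y = 2.4495 or y = 3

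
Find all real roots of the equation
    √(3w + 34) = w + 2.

Square both sides: 3w + 34 = (w + 2)².
Expand and rearrange: w² + w - 30 = 0.
Solving gives w = 5 or w = -6.
Check each candidate in the original equation:
  w = 5: √(49) = 7, while w + 2 = 7 — valid.
  w = -6: √(16) = 4, while w + 2 = -4 — extraneous.

w = 5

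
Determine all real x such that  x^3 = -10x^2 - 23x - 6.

Rearrange: x^3 + 10x^2 + 23x + 6 = 0.
Possible rational roots are divisors of 6. Testing x = -3 gives 0, so (x + 3) is a factor.
Divide: x^3 + 10x^2 + 23x + 6 = (x + 3)(x^2 + 7x + 2).
Apply the quadratic formula to x^2 + 7x + 2 = 0: x = (-7 +/- sqrt(41))/2, i.e. x ~= -0.2984 or x ~= -6.7016.

x = -6.7016 or x = -3 or x = -0.2984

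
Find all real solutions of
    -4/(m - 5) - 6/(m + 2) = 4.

m = -3.6949 or m = 4.1949

Multiply both sides by (m - 5)(m + 2):
-4(m + 2) - 6(m - 5) = 4(m - 5)(m + 2).
Expand and collect terms: 4m² - 2m - 62 = 0.
By the quadratic formula, m = (2 ± √996) / 8, so m ≈ 4.1949 or m ≈ -3.6949.
Neither value makes a denominator zero (m ≠ 5, m ≠ -2), so both are valid.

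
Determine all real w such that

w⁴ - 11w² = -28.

Let u = w². The equation becomes u² - 11u + 28 = 0.
Factor: (u - 7)(u - 4) = 0, so u = 7 or u = 4.
w² = 7 gives w = ±√(7) ≈ ±2.6458.
w² = 4 gives w = ±2.

w = -2.6458 or w = -2 or w = 2 or w = 2.6458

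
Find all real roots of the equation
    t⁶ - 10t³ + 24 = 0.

t = 1.5874 or t = 1.8171

Let u = t³. The equation becomes u² - 10u + 24 = 0.
Factor: (u - 6)(u - 4) = 0, so u = 6 or u = 4.
t³ = 6 gives t = ∛(6) ≈ 1.8171.
t³ = 4 gives t = ∛(4) ≈ 1.5874.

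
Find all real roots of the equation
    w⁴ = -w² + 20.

Let u = w². The equation becomes u² + u - 20 = 0.
Factor: (u + 5)(u - 4) = 0, so u = -5 or u = 4.
w² = -5 < 0 has no real solution.
w² = 4 gives w = ±2.

w = -2 or w = 2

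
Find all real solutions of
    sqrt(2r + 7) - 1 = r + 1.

Isolate the radical: sqrt(2r + 7) = r + 2.
Square both sides: 2r + 7 = (r + 2)^2.
Expand and rearrange: r^2 + 2r - 3 = 0.
Solving gives r = 1 or r = -3.
Check each candidate in the original equation:
  r = 1: sqrt(9) = 3, while r + 2 = 3 — valid.
  r = -3: sqrt(1) = 1, while r + 2 = -1 — extraneous.

r = 1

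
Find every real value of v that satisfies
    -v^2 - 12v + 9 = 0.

Discriminant: (-12)^2 - 4*(-1)*9 = 180.
Quadratic formula: v = (12 +/- sqrt(180)) / (-2).
So v = -3*sqrt(5) - 6 ~= -12.7082 or v = -6 + 3*sqrt(5) ~= 0.7082.

v = -12.7082 or v = 0.7082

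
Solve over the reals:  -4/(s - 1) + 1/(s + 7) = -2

s = -7.4039 or s = 2.9039

Multiply both sides by (s - 1)(s + 7):
-4(s + 7) + (s - 1) = -2(s - 1)(s + 7).
Expand and collect terms: -2s² - 9s + 43 = 0.
By the quadratic formula, s = (9 ± √425) / -4, so s ≈ -7.4039 or s ≈ 2.9039.
Neither value makes a denominator zero (s ≠ 1, s ≠ -7), so both are valid.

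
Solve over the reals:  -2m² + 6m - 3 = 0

Discriminant: (6)² − 4·(-2)·(-3) = 12.
Quadratic formula: m = (-6 ± √12) / (-4).
So m = 3/2 - √(3)/2 ≈ 0.634 or m = √(3)/2 + 3/2 ≈ 2.366.

m = 0.634 or m = 2.366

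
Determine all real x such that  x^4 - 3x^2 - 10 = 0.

Let u = x^2. The equation becomes u^2 - 3u - 10 = 0.
Factor: (u + 2)(u - 5) = 0, so u = -2 or u = 5.
x^2 = -2 < 0 has no real solution.
x^2 = 5 gives x = +/-sqrt(5) ~= +/-2.2361.

x = -2.2361 or x = 2.2361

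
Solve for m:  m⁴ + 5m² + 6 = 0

Let u = m². The equation becomes u² + 5u + 6 = 0.
Factor: (u + 3)(u + 2) = 0, so u = -3 or u = -2.
m² = -3 < 0 has no real solution.
m² = -2 < 0 has no real solution.

No real solutions.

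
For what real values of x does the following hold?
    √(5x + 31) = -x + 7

Square both sides: 5x + 31 = (-x + 7)².
Expand and rearrange: x² - 19x + 18 = 0.
Solving gives x = 18 or x = 1.
Check each candidate in the original equation:
  x = 18: √(121) = 11, while -x + 7 = -11 — extraneous.
  x = 1: √(36) = 6, while -x + 7 = 6 — valid.

x = 1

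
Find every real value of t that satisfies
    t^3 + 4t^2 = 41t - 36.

t = -9 or t = 1 or t = 4

Rearrange: t^3 + 4t^2 - 41t + 36 = 0.
Possible rational roots are divisors of 36. Testing t = 4 gives 0, so (t - 4) is a factor.
Divide: t^3 + 4t^2 - 41t + 36 = (t - 4)(t^2 + 8t - 9).
Factor the quadratic: t = 1 or t = -9.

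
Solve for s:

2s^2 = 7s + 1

s = -0.1375 or s = 3.6375

Rearrange to standard form: 2s^2 - 7s - 1 = 0.
Discriminant: (-7)^2 - 4*2*(-1) = 57.
Quadratic formula: s = (7 +/- sqrt(57)) / 4.
So s = 7/4 + sqrt(57)/4 ~= 3.6375 or s = 7/4 - sqrt(57)/4 ~= -0.1375.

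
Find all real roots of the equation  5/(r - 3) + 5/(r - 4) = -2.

Multiply both sides by (r - 3)(r - 4):
5(r - 4) + 5(r - 3) = -2(r - 3)(r - 4).
Expand and collect terms: -2r^2 + 4r + 11 = 0.
By the quadratic formula, r = (-4 +/- sqrt(104)) / -4, so r ~= -1.5495 or r ~= 3.5495.
Neither value makes a denominator zero (r != 3, r != 4), so both are valid.

r = -1.5495 or r = 3.5495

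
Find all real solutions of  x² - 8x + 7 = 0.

x = 1 or x = 7

Factor: (x - 7)(x - 1) = 0.
So x = 7 or x = 1.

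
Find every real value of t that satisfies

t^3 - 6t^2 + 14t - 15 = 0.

Possible rational roots are divisors of -15. Testing t = 3 gives 0, so (t - 3) is a factor.
Divide: t^3 - 6t^2 + 14t - 15 = (t - 3)(t^2 - 3t + 5).
The quadratic t^2 - 3t + 5 has discriminant -11 < 0, so no further real roots.

t = 3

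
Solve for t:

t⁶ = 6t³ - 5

Let u = t³. The equation becomes u² - 6u + 5 = 0.
Factor: (u - 5)(u - 1) = 0, so u = 5 or u = 1.
t³ = 5 gives t = ∛(5) ≈ 1.71.
t³ = 1 gives t = 1.

t = 1 or t = 1.71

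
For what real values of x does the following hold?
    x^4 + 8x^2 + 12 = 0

No real solutions.

Let u = x^2. The equation becomes u^2 + 8u + 12 = 0.
Factor: (u + 2)(u + 6) = 0, so u = -2 or u = -6.
x^2 = -2 < 0 has no real solution.
x^2 = -6 < 0 has no real solution.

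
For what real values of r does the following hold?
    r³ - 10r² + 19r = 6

r = 0.3944 or r = 2 or r = 7.6056

Rearrange: r³ - 10r² + 19r - 6 = 0.
Possible rational roots are divisors of -6. Testing r = 2 gives 0, so (r - 2) is a factor.
Divide: r³ - 10r² + 19r - 6 = (r - 2)(r² - 8r + 3).
Apply the quadratic formula to r² - 8r + 3 = 0: r = (8 ± √52)/2, i.e. r ≈ 7.6056 or r ≈ 0.3944.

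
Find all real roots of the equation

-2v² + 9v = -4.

v = -0.4075 or v = 4.9075

Rearrange to standard form: -2v² + 9v + 4 = 0.
Discriminant: (9)² − 4·(-2)·4 = 113.
Quadratic formula: v = (-9 ± √113) / (-4).
So v = 9/4 - √(113)/4 ≈ -0.4075 or v = 9/4 + √(113)/4 ≈ 4.9075.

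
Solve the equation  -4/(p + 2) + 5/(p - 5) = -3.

p = 0 or p = 2.6667

Multiply both sides by (p + 2)(p - 5):
-4(p - 5) + 5(p + 2) = -3(p + 2)(p - 5).
Expand and collect terms: -3p² + 8p = 0.
Factor or apply the quadratic formula: p = 0 or p = 2.6667.
Neither value makes a denominator zero (p ≠ -2, p ≠ 5), so both are valid.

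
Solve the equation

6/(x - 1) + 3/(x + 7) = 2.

Multiply both sides by (x - 1)(x + 7):
6(x + 7) + 3(x - 1) = 2(x - 1)(x + 7).
Expand and collect terms: 2x^2 + 3x - 53 = 0.
By the quadratic formula, x = (-3 +/- sqrt(433)) / 4, so x ~= 4.4522 or x ~= -5.9522.
Neither value makes a denominator zero (x != 1, x != -7), so both are valid.

x = -5.9522 or x = 4.4522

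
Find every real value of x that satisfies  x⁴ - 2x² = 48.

x = -2.8284 or x = 2.8284

Let u = x². The equation becomes u² - 2u - 48 = 0.
Factor: (u + 6)(u - 8) = 0, so u = -6 or u = 8.
x² = -6 < 0 has no real solution.
x² = 8 gives x = ±2·√(2) ≈ ±2.8284.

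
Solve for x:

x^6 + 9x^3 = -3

Let u = x^3. The equation becomes u^2 + 9u + 3 = 0.
By the quadratic formula, u = -9/2 + sqrt(69)/2 or u = -9/2 - sqrt(69)/2.
x^3 = -9/2 + sqrt(69)/2 gives x = -(9/2 - sqrt(69)/2)^(1/3) ~= -0.7025.
x^3 = -9/2 - sqrt(69)/2 gives x = -(sqrt(69)/2 + 9/2)^(1/3) ~= -2.053.

x = -2.053 or x = -0.7025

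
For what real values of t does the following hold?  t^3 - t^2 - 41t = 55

Rearrange: t^3 - t^2 - 41t - 55 = 0.
Possible rational roots are divisors of -55. Testing t = -5 gives 0, so (t + 5) is a factor.
Divide: t^3 - t^2 - 41t - 55 = (t + 5)(t^2 - 6t - 11).
Apply the quadratic formula to t^2 - 6t - 11 = 0: t = (6 +/- sqrt(80))/2, i.e. t ~= 7.4721 or t ~= -1.4721.

t = -5 or t = -1.4721 or t = 7.4721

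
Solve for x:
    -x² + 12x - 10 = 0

x = 0.901 or x = 11.099

Discriminant: (12)² − 4·(-1)·(-10) = 104.
Quadratic formula: x = (-12 ± √104) / (-2).
So x = 6 - √(26) ≈ 0.901 or x = √(26) + 6 ≈ 11.099.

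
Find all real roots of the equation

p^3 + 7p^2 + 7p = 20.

Rearrange: p^3 + 7p^2 + 7p - 20 = 0.
Possible rational roots are divisors of -20. Testing p = -4 gives 0, so (p + 4) is a factor.
Divide: p^3 + 7p^2 + 7p - 20 = (p + 4)(p^2 + 3p - 5).
Apply the quadratic formula to p^2 + 3p - 5 = 0: p = (-3 +/- sqrt(29))/2, i.e. p ~= 1.1926 or p ~= -4.1926.

p = -4.1926 or p = -4 or p = 1.1926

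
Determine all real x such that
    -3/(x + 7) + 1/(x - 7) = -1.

Multiply both sides by (x + 7)(x - 7):
-3(x - 7) + (x + 7) = -(x + 7)(x - 7).
Expand and collect terms: -x^2 + 2x + 21 = 0.
By the quadratic formula, x = (-2 +/- sqrt(88)) / -2, so x ~= -3.6904 or x ~= 5.6904.
Neither value makes a denominator zero (x != -7, x != 7), so both are valid.

x = -3.6904 or x = 5.6904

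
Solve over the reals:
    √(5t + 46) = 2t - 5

Square both sides: 5t + 46 = (2t - 5)².
Expand and rearrange: 4t² - 25t - 21 = 0.
Solving gives t = 7 or t = -0.75.
Check each candidate in the original equation:
  t = 7: √(81) = 9, while 2t - 5 = 9 — valid.
  t = -0.75: √(42.25) = 6.5, while 2t - 5 = -6.5 — extraneous.

t = 7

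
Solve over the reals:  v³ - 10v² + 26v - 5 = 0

v = 0.2087 or v = 4.7913 or v = 5

Possible rational roots are divisors of -5. Testing v = 5 gives 0, so (v - 5) is a factor.
Divide: v³ - 10v² + 26v - 5 = (v - 5)(v² - 5v + 1).
Apply the quadratic formula to v² - 5v + 1 = 0: v = (5 ± √21)/2, i.e. v ≈ 4.7913 or v ≈ 0.2087.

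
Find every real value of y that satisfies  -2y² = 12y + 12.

Rearrange to standard form: -2y² - 12y - 12 = 0.
Discriminant: (-12)² − 4·(-2)·(-12) = 48.
Quadratic formula: y = (12 ± √48) / (-4).
So y = -3 - √(3) ≈ -4.7321 or y = -3 + √(3) ≈ -1.2679.

y = -4.7321 or y = -1.2679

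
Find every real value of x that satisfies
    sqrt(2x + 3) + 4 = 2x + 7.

Isolate the radical: sqrt(2x + 3) = 2x + 3.
Square both sides: 2x + 3 = (2x + 3)^2.
Expand and rearrange: 4x^2 + 10x + 6 = 0.
Solving gives x = -1 or x = -1.5.
Check each candidate in the original equation:
  x = -1: sqrt(1) = 1, while 2x + 3 = 1 — valid.
  x = -1.5: sqrt(0) = 0, while 2x + 3 = 0 — valid.

x = -1.5 or x = -1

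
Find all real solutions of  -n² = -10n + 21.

n = 3 or n = 7

Bring every term to one side: -n² + 10n - 21 = 0.
Factor: -1(n - 3)(n - 7) = 0.
So n = 3 or n = 7.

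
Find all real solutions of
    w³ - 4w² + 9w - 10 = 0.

Possible rational roots are divisors of -10. Testing w = 2 gives 0, so (w - 2) is a factor.
Divide: w³ - 4w² + 9w - 10 = (w - 2)(w² - 2w + 5).
The quadratic w² - 2w + 5 has discriminant -16 < 0, so no further real roots.

w = 2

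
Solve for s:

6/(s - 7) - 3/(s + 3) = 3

s = -3.8443 or s = 8.8443

Multiply both sides by (s - 7)(s + 3):
6(s + 3) - 3(s - 7) = 3(s - 7)(s + 3).
Expand and collect terms: 3s^2 - 15s - 102 = 0.
By the quadratic formula, s = (15 +/- sqrt(1449)) / 6, so s ~= 8.8443 or s ~= -3.8443.
Neither value makes a denominator zero (s != 7, s != -3), so both are valid.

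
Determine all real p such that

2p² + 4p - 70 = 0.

Factor: 2(p + 7)(p - 5) = 0.
So p = -7 or p = 5.

p = -7 or p = 5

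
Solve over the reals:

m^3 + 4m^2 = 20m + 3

Rearrange: m^3 + 4m^2 - 20m - 3 = 0.
Possible rational roots are divisors of -3. Testing m = 3 gives 0, so (m - 3) is a factor.
Divide: m^3 + 4m^2 - 20m - 3 = (m - 3)(m^2 + 7m + 1).
Apply the quadratic formula to m^2 + 7m + 1 = 0: m = (-7 +/- sqrt(45))/2, i.e. m ~= -0.1459 or m ~= -6.8541.

m = -6.8541 or m = -0.1459 or m = 3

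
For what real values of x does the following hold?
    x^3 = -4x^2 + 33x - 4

x = -8.1231 or x = 0.1231 or x = 4

Rearrange: x^3 + 4x^2 - 33x + 4 = 0.
Possible rational roots are divisors of 4. Testing x = 4 gives 0, so (x - 4) is a factor.
Divide: x^3 + 4x^2 - 33x + 4 = (x - 4)(x^2 + 8x - 1).
Apply the quadratic formula to x^2 + 8x - 1 = 0: x = (-8 +/- sqrt(68))/2, i.e. x ~= 0.1231 or x ~= -8.1231.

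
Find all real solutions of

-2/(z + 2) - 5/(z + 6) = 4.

z = -7.3781 or z = -2.3719

Multiply both sides by (z + 2)(z + 6):
-2(z + 6) - 5(z + 2) = 4(z + 2)(z + 6).
Expand and collect terms: 4z^2 + 39z + 70 = 0.
By the quadratic formula, z = (-39 +/- sqrt(401)) / 8, so z ~= -2.3719 or z ~= -7.3781.
Neither value makes a denominator zero (z != -2, z != -6), so both are valid.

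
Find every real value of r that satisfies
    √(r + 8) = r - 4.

Square both sides: r + 8 = (r - 4)².
Expand and rearrange: r² - 9r + 8 = 0.
Solving gives r = 8 or r = 1.
Check each candidate in the original equation:
  r = 8: √(16) = 4, while r - 4 = 4 — valid.
  r = 1: √(9) = 3, while r - 4 = -3 — extraneous.

r = 8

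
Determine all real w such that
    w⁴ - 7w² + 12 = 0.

Let u = w². The equation becomes u² - 7u + 12 = 0.
Factor: (u - 4)(u - 3) = 0, so u = 4 or u = 3.
w² = 4 gives w = ±2.
w² = 3 gives w = ±√(3) ≈ ±1.7321.

w = -2 or w = -1.7321 or w = 1.7321 or w = 2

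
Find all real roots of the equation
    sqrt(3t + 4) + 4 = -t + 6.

Isolate the radical: sqrt(3t + 4) = -t + 2.
Square both sides: 3t + 4 = (-t + 2)^2.
Expand and rearrange: t^2 - 7t = 0.
Solving gives t = 7 or t = 0.
Check each candidate in the original equation:
  t = 7: sqrt(25) = 5, while -t + 2 = -5 — extraneous.
  t = 0: sqrt(4) = 2, while -t + 2 = 2 — valid.

t = 0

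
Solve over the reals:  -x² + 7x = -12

x = -1.4244 or x = 8.4244

Rearrange to standard form: -x² + 7x + 12 = 0.
Discriminant: (7)² − 4·(-1)·12 = 97.
Quadratic formula: x = (-7 ± √97) / (-2).
So x = 7/2 - √(97)/2 ≈ -1.4244 or x = 7/2 + √(97)/2 ≈ 8.4244.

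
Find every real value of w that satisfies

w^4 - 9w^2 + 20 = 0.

w = -2.2361 or w = -2 or w = 2 or w = 2.2361

Let u = w^2. The equation becomes u^2 - 9u + 20 = 0.
Factor: (u - 4)(u - 5) = 0, so u = 4 or u = 5.
w^2 = 4 gives w = +/-2.
w^2 = 5 gives w = +/-sqrt(5) ~= +/-2.2361.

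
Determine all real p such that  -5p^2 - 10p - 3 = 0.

p = -1.6325 or p = -0.3675

Discriminant: (-10)^2 - 4*(-5)*(-3) = 40.
Quadratic formula: p = (10 +/- sqrt(40)) / (-10).
So p = -1 - sqrt(10)/5 ~= -1.6325 or p = -1 + sqrt(10)/5 ~= -0.3675.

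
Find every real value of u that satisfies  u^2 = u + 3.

Rearrange to standard form: u^2 - u - 3 = 0.
Discriminant: (-1)^2 - 4*1*(-3) = 13.
Quadratic formula: u = (1 +/- sqrt(13)) / 2.
So u = 1/2 + sqrt(13)/2 ~= 2.3028 or u = 1/2 - sqrt(13)/2 ~= -1.3028.

u = -1.3028 or u = 2.3028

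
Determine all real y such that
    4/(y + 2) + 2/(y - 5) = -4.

Multiply both sides by (y + 2)(y - 5):
4(y - 5) + 2(y + 2) = -4(y + 2)(y - 5).
Expand and collect terms: -4y² + 6y + 56 = 0.
By the quadratic formula, y = (-6 ± √932) / -8, so y ≈ -3.0661 or y ≈ 4.5661.
Neither value makes a denominator zero (y ≠ -2, y ≠ 5), so both are valid.

y = -3.0661 or y = 4.5661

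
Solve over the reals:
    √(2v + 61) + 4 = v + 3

Isolate the radical: √(2v + 61) = v - 1.
Square both sides: 2v + 61 = (v - 1)².
Expand and rearrange: v² - 4v - 60 = 0.
Solving gives v = 10 or v = -6.
Check each candidate in the original equation:
  v = 10: √(81) = 9, while v - 1 = 9 — valid.
  v = -6: √(49) = 7, while v - 1 = -7 — extraneous.

v = 10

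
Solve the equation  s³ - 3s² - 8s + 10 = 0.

s = -2.3166 or s = 1 or s = 4.3166

Possible rational roots are divisors of 10. Testing s = 1 gives 0, so (s - 1) is a factor.
Divide: s³ - 3s² - 8s + 10 = (s - 1)(s² - 2s - 10).
Apply the quadratic formula to s² - 2s - 10 = 0: s = (2 ± √44)/2, i.e. s ≈ 4.3166 or s ≈ -2.3166.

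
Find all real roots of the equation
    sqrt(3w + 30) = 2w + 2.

w = 2

Square both sides: 3w + 30 = (2w + 2)^2.
Expand and rearrange: 4w^2 + 5w - 26 = 0.
Solving gives w = 2 or w = -3.25.
Check each candidate in the original equation:
  w = 2: sqrt(36) = 6, while 2w + 2 = 6 — valid.
  w = -3.25: sqrt(20.25) = 4.5, while 2w + 2 = -4.5 — extraneous.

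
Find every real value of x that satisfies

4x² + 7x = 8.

x = -2.538 or x = 0.788

Rearrange to standard form: 4x² + 7x - 8 = 0.
Discriminant: (7)² − 4·4·(-8) = 177.
Quadratic formula: x = (-7 ± √177) / 8.
So x = -7/8 + √(177)/8 ≈ 0.788 or x = -√(177)/8 - 7/8 ≈ -2.538.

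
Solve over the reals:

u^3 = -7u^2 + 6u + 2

u = -7.7417 or u = -0.2583 or u = 1

Rearrange: u^3 + 7u^2 - 6u - 2 = 0.
Possible rational roots are divisors of -2. Testing u = 1 gives 0, so (u - 1) is a factor.
Divide: u^3 + 7u^2 - 6u - 2 = (u - 1)(u^2 + 8u + 2).
Apply the quadratic formula to u^2 + 8u + 2 = 0: u = (-8 +/- sqrt(56))/2, i.e. u ~= -0.2583 or u ~= -7.7417.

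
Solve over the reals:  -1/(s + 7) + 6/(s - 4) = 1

Multiply both sides by (s + 7)(s - 4):
-(s - 4) + 6(s + 7) = (s + 7)(s - 4).
Expand and collect terms: s² - 2s - 74 = 0.
By the quadratic formula, s = (2 ± √300) / 2, so s ≈ 9.6603 or s ≈ -7.6603.
Neither value makes a denominator zero (s ≠ -7, s ≠ 4), so both are valid.

s = -7.6603 or s = 9.6603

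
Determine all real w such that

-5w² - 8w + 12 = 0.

w = -2.5436 or w = 0.9436

Discriminant: (-8)² − 4·(-5)·12 = 304.
Quadratic formula: w = (8 ± √304) / (-10).
So w = -2·√(19)/5 - 4/5 ≈ -2.5436 or w = -4/5 + 2·√(19)/5 ≈ 0.9436.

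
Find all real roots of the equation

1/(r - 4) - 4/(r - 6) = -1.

Multiply both sides by (r - 4)(r - 6):
(r - 6) - 4(r - 4) = -(r - 4)(r - 6).
Expand and collect terms: -r² + 13r - 34 = 0.
By the quadratic formula, r = (-13 ± √33) / -2, so r ≈ 3.6277 or r ≈ 9.3723.
Neither value makes a denominator zero (r ≠ 4, r ≠ 6), so both are valid.

r = 3.6277 or r = 9.3723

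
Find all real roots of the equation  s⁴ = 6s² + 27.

Let u = s². The equation becomes u² - 6u - 27 = 0.
Factor: (u + 3)(u - 9) = 0, so u = -3 or u = 9.
s² = -3 < 0 has no real solution.
s² = 9 gives s = ±3.

s = -3 or s = 3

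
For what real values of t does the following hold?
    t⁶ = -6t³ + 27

Let u = t³. The equation becomes u² + 6u - 27 = 0.
Factor: (u + 9)(u - 3) = 0, so u = -9 or u = 3.
t³ = -9 gives t = -∛(9) ≈ -2.0801.
t³ = 3 gives t = ∛(3) ≈ 1.4422.

t = -2.0801 or t = 1.4422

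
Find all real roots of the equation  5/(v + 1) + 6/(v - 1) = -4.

Multiply both sides by (v + 1)(v - 1):
5(v - 1) + 6(v + 1) = -4(v + 1)(v - 1).
Expand and collect terms: -4v² - 11v + 3 = 0.
Factor or apply the quadratic formula: v = -3 or v = 0.25.
Neither value makes a denominator zero (v ≠ -1, v ≠ 1), so both are valid.

v = -3 or v = 0.25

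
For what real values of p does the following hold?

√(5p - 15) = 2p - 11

p = 8

Square both sides: 5p - 15 = (2p - 11)².
Expand and rearrange: 4p² - 49p + 136 = 0.
Solving gives p = 8 or p = 4.25.
Check each candidate in the original equation:
  p = 8: √(25) = 5, while 2p - 11 = 5 — valid.
  p = 4.25: √(6.25) = 2.5, while 2p - 11 = -2.5 — extraneous.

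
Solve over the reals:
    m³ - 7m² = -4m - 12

Rearrange: m³ - 7m² + 4m + 12 = 0.
Possible rational roots are divisors of 12. Testing m = -1 gives 0, so (m + 1) is a factor.
Divide: m³ - 7m² + 4m + 12 = (m + 1)(m² - 8m + 12).
Factor the quadratic: m = 6 or m = 2.

m = -1 or m = 2 or m = 6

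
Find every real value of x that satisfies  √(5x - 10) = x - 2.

x = 2 or x = 7

Square both sides: 5x - 10 = (x - 2)².
Expand and rearrange: x² - 9x + 14 = 0.
Solving gives x = 7 or x = 2.
Check each candidate in the original equation:
  x = 7: √(25) = 5, while x - 2 = 5 — valid.
  x = 2: √(0) = 0, while x - 2 = 0 — valid.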